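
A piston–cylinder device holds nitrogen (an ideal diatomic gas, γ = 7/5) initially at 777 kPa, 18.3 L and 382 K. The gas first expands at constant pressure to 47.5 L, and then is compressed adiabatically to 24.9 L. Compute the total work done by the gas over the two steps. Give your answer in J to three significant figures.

Step 1 (isobaric): W = PΔV = (777 kPa)(47.5 − 18.3 L) = 22688 J.
After step 1: P = 777 kPa, V = 47.5 L, T = 991.5 K.
Step 2 (adiabatic): W = (P₁V₁ − P₂V₂)/(γ−1) = (36908 − 47787)/0.4 = -27199 J.
W_total = 22688 − 27199 = -4511 J.

W_total ≈ -4510 J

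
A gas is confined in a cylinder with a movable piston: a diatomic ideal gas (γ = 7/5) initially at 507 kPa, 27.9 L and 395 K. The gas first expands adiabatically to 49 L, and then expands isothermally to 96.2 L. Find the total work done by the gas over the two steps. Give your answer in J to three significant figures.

W_total ≈ 14800 J

Step 1 (adiabatic): W = (P₁V₁ − P₂V₂)/(γ−1) = (14145 − 11292)/0.4 = 7133 J.
After step 1: P = 230.5 kPa, V = 49 L, T = 315.3 K.
Step 2 (isothermal): W = P₁V₁ ln(V₂/V₁) = (11292) ln(96.2/49) = 7618 J.
W_total = 7133 + 7618 = 14751 J.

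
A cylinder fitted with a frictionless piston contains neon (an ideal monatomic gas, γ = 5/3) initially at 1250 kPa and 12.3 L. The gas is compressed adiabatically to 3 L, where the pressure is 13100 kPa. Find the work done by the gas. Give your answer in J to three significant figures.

Adiabatic: W = (P₁V₁ − P₂V₂)/(γ − 1) with γ = 5/3.
P₁V₁ = 15375 J, P₂V₂ = 39300 J.
W = (15375 − 39300) / 0.6667 = -35887 J.

W ≈ -35900 J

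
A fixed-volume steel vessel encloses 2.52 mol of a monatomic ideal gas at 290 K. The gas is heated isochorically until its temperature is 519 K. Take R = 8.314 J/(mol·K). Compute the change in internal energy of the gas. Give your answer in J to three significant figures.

ΔU ≈ 7200 J

Constant volume ⇒ W = 0, so Q = ΔU = nCᵥΔT with Cᵥ = 3R/2 = 12.47 J/(mol·K).
ΔU = (2.52)(12.47)(519 − 290) = 7197 J.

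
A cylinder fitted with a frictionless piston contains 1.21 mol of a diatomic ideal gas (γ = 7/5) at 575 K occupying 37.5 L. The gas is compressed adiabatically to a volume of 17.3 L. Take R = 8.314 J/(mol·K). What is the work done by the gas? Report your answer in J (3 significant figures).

Adiabatic: TV^(γ−1) = const with γ = 7/5.
T₂ = T₁ (V₁/V₂)^(γ−1) = 575 × (37.5/17.3)^0.4 = 575 × 1.363 = 783.5 K.
W_by = nCᵥ(T₁ − T₂) = (1.21)(20.79)(575 − 783.5) = -5245 J.

W ≈ -5240 J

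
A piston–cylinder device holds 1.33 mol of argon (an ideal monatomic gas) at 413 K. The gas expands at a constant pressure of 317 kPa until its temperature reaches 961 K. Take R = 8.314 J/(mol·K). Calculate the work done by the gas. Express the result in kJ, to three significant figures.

W ≈ 6.06 kJ

Isobaric: W = P ΔV = nR ΔT.
W = (1.33)(8.314)(961 − 413) = 6060 J.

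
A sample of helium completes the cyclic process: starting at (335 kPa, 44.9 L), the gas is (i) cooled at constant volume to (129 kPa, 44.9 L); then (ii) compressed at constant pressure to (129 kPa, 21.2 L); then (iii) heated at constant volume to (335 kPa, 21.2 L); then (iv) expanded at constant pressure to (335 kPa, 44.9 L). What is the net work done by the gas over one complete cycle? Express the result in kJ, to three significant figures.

W_net ≈ 4.88 kJ

Constant-volume legs do no work.
W(ii) = (129)(21.2 − 44.9) = -3057 J; W(iv) = (335)(44.9 − 21.2) = 7940 J.
W_net = -3057 + 7940 = 4882 J (the clockwise enclosed area).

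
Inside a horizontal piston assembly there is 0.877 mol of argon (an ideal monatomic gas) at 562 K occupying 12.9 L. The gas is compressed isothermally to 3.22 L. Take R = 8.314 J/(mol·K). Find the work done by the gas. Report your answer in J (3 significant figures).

W ≈ -5690 J

Isothermal: W = nRT ln(V₂/V₁).
W = (0.877)(8.314)(562) × ln(3.22/12.9)
  = 4098 × -1.388
W_by_gas = -5687 J.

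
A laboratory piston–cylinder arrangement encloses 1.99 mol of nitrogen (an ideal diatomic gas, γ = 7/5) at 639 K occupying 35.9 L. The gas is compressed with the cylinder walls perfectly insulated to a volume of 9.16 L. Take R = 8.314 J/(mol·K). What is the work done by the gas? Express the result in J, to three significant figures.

W ≈ -19200 J

Adiabatic: TV^(γ−1) = const with γ = 7/5.
T₂ = T₁ (V₁/V₂)^(γ−1) = 639 × (35.9/9.16)^0.4 = 639 × 1.727 = 1104 K.
W_by = nCᵥ(T₁ − T₂) = (1.99)(20.79)(639 − 1104) = -19214 J.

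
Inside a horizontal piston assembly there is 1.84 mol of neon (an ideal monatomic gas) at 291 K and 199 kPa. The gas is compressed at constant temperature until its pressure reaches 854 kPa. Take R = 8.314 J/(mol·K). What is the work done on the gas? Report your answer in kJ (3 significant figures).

W ≈ 6.48 kJ

Isothermal process: W = nRT ln(V₂/V₁) = nRT ln(P₁/P₂).
W = (1.84)(8.314)(291) × ln(199/854)
  = 4452 × ln(0.233) = 4452 × -1.457
W_by_gas = -6484 J; work on gas = −W_by = 6484 J.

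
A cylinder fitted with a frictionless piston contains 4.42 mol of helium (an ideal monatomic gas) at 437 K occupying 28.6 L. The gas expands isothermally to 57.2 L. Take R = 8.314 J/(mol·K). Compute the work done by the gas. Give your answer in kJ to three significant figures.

Isothermal: W = nRT ln(V₂/V₁).
W = (4.42)(8.314)(437) × ln(57.2/28.6)
  = 16059 × 0.6931
W_by_gas = 11131 J.

W ≈ 11.1 kJ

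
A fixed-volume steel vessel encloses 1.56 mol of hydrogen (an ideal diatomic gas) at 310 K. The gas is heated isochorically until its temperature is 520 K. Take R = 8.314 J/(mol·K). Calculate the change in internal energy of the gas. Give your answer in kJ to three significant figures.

ΔU ≈ 6.81 kJ

Constant volume ⇒ W = 0, so Q = ΔU = nCᵥΔT with Cᵥ = 5R/2 = 20.79 J/(mol·K).
ΔU = (1.56)(20.79)(520 − 310) = 6809 J.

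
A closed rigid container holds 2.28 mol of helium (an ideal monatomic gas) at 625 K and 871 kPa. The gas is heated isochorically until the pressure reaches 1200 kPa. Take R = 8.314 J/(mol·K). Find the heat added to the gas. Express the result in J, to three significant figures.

Constant volume ⇒ W = 0, so Q = ΔU = nCᵥΔT with Cᵥ = 3R/2 = 12.47 J/(mol·K).
At constant V, T₂/T₁ = P₂/P₁ ⇒ ΔT = T₁(P₂/P₁ − 1) = 625·(1200/871 − 1) = 236.1 K.
ΔU = (2.28)(12.47)(236.1) = 6713 J.

Q ≈ 6710 J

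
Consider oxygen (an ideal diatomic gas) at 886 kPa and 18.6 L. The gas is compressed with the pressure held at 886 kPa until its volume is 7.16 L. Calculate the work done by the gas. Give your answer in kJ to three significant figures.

W ≈ -10.1 kJ

Isobaric: W = P ΔV.
W = (886 kPa)(7.16 − 18.6 L) = (886)(-11.44) = -10136 J.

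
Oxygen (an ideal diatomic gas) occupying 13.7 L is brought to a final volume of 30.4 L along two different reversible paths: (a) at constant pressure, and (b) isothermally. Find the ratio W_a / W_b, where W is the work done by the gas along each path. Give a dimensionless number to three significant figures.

Path (a) isobaric: W = P₁(V₂ − V₁) → W_a/(P₁V₁) = 1.219.
Path (b) isothermal: W = P₁V₁ ln(V₂/V₁) → W_b/(P₁V₁) = 0.797.
W_a / W_b = 1.219 / 0.797 = 1.529.

W_a / W_b ≈ 1.53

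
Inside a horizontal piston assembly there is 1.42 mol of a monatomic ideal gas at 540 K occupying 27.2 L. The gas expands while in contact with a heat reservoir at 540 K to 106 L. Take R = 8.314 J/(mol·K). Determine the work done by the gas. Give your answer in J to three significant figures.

Isothermal: W = nRT ln(V₂/V₁).
W = (1.42)(8.314)(540) × ln(106/27.2)
  = 6375 × 1.36
W_by_gas = 8672 J.

W ≈ 8670 J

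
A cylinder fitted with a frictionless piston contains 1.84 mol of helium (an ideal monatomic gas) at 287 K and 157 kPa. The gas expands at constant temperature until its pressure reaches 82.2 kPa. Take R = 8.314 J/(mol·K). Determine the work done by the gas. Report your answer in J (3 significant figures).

W ≈ 2840 J

Isothermal process: W = nRT ln(V₂/V₁) = nRT ln(P₁/P₂).
W = (1.84)(8.314)(287) × ln(157/82.2)
  = 4390 × ln(1.91) = 4390 × 0.6471
W_by_gas = 2841 J.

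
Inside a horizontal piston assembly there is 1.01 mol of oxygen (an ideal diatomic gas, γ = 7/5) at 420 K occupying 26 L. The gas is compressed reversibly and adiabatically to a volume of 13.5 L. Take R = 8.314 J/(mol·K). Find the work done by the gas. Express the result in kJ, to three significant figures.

Adiabatic: TV^(γ−1) = const with γ = 7/5.
T₂ = T₁ (V₁/V₂)^(γ−1) = 420 × (26/13.5)^0.4 = 420 × 1.3 = 545.9 K.
W_by = nCᵥ(T₁ − T₂) = (1.01)(20.79)(420 − 545.9) = -2643 J.

W ≈ -2.64 kJ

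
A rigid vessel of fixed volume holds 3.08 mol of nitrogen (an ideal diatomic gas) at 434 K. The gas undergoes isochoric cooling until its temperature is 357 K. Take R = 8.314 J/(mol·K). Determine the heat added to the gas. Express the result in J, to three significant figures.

Constant volume ⇒ W = 0, so Q = ΔU = nCᵥΔT with Cᵥ = 5R/2 = 20.79 J/(mol·K).
ΔU = (3.08)(20.79)(357 − 434) = -4929 J.

Q ≈ -4930 J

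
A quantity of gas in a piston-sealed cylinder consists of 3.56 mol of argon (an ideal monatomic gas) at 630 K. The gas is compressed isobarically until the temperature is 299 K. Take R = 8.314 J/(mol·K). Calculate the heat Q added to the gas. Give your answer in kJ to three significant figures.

Isobaric: W = nRΔT = (3.56)(8.314)(-331) = -9797 J.
ΔU = nCᵥΔT with Cᵥ = 3R/2: ΔU = (3.56)(12.47)(-331) = -14695 J.
Q = ΔU + W = -14695 − 9797 = -24492 J.

Q ≈ -24.5 kJ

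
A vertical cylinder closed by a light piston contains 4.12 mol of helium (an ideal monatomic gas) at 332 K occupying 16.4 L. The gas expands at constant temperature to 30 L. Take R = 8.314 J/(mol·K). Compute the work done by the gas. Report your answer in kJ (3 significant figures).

Isothermal: W = nRT ln(V₂/V₁).
W = (4.12)(8.314)(332) × ln(30/16.4)
  = 11372 × 0.6039
W_by_gas = 6868 J.

W ≈ 6.87 kJ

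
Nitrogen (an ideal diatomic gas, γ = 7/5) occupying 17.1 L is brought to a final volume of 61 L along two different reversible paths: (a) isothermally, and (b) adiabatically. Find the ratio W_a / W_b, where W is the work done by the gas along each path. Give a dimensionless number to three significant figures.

Path (a) isothermal: W = P₁V₁ ln(V₂/V₁) → W_a/(P₁V₁) = 1.272.
Path (b) adiabatic: W = P₁V₁(1 − (V₁/V₂)^(γ−1))/(γ−1) → W_b/(P₁V₁) = 0.9968.
W_a / W_b = 1.272 / 0.9968 = 1.276.

W_a / W_b ≈ 1.28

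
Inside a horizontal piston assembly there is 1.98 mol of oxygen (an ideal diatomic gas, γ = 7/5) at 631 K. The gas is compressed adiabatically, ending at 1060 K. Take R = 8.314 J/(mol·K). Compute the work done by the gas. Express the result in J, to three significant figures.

Adiabatic ⇒ Q = 0, so W_by = −ΔU = nCᵥ(T₁ − T₂).
Cᵥ = 5R/2 = 20.79 J/(mol·K).
W = (1.98)(20.79)(631 − 1060) = -17655 J.

W ≈ -17700 J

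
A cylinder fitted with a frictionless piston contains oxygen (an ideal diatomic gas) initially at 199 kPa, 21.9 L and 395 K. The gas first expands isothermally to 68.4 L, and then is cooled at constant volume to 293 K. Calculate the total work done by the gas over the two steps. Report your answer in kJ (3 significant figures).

W_total ≈ 4.96 kJ

Step 1 (isothermal): W = P₁V₁ ln(V₂/V₁) = (4358) ln(68.4/21.9) = 4963 J.
Step 2 (isochoric): W = 0 (constant volume).
W_total = 4963 + 0 = 4963 J.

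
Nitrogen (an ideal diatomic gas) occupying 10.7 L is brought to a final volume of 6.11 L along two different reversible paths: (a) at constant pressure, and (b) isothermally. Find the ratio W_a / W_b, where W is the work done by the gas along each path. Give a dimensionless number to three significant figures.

Path (a) isobaric: W = P₁(V₂ − V₁) → W_a/(P₁V₁) = -0.429.
Path (b) isothermal: W = P₁V₁ ln(V₂/V₁) → W_b/(P₁V₁) = -0.5603.
W_a / W_b = -0.429 / -0.5603 = 0.7656.

W_a / W_b ≈ 0.766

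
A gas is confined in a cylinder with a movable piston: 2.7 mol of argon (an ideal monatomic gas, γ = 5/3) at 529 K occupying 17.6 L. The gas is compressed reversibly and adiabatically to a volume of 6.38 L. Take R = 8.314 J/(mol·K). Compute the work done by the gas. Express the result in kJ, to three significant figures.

W ≈ -17.2 kJ

Adiabatic: TV^(γ−1) = const with γ = 5/3.
T₂ = T₁ (V₁/V₂)^(γ−1) = 529 × (17.6/6.38)^0.667 = 529 × 1.967 = 1041 K.
W_by = nCᵥ(T₁ − T₂) = (2.7)(12.47)(529 − 1041) = -17224 J.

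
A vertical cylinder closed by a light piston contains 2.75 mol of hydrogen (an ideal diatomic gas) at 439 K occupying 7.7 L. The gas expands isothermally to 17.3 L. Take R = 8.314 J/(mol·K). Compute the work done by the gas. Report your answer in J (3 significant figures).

W ≈ 8120 J

Isothermal: W = nRT ln(V₂/V₁).
W = (2.75)(8.314)(439) × ln(17.3/7.7)
  = 10037 × 0.8095
W_by_gas = 8125 J.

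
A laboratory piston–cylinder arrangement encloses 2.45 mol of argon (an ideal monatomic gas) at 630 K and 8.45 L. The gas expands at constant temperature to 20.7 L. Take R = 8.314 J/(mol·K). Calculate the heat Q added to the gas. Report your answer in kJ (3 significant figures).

Q ≈ 11.5 kJ

Isothermal ⇒ ΔU = 0, so Q = W = nRT ln(V₂/V₁).
Q = (2.45)(8.314)(630) ln(20.7/8.45) = 12833 × 0.896 = 11498 J.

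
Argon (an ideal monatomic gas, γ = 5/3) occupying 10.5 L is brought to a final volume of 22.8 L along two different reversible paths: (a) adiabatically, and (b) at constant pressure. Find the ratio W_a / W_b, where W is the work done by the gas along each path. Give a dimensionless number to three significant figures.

Path (a) adiabatic: W = P₁V₁(1 − (V₁/V₂)^(γ−1))/(γ−1) → W_a/(P₁V₁) = 0.6055.
Path (b) isobaric: W = P₁(V₂ − V₁) → W_b/(P₁V₁) = 1.171.
W_a / W_b = 0.6055 / 1.171 = 0.5169.

W_a / W_b ≈ 0.517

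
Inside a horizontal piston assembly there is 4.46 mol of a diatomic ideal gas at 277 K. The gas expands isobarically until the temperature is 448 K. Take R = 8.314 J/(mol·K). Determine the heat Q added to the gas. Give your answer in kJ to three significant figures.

Isobaric: W = nRΔT = (4.46)(8.314)(171) = 6341 J.
ΔU = nCᵥΔT with Cᵥ = 5R/2: ΔU = (4.46)(20.79)(171) = 15852 J.
Q = ΔU + W = 15852 + 6341 = 22193 J.

Q ≈ 22.2 kJ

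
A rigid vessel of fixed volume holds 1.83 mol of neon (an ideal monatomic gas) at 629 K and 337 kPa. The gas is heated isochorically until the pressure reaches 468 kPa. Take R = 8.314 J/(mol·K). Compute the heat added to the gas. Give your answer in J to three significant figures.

Q ≈ 5580 J

Constant volume ⇒ W = 0, so Q = ΔU = nCᵥΔT with Cᵥ = 3R/2 = 12.47 J/(mol·K).
At constant V, T₂/T₁ = P₂/P₁ ⇒ ΔT = T₁(P₂/P₁ − 1) = 629·(468/337 − 1) = 244.5 K.
ΔU = (1.83)(12.47)(244.5) = 5580 J.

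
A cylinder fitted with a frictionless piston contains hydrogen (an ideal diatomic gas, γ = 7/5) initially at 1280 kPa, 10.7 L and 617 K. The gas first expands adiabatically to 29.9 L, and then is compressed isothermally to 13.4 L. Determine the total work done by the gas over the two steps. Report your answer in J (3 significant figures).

W_total ≈ 4250 J

Step 1 (adiabatic): W = (P₁V₁ − P₂V₂)/(γ−1) = (13696 − 9080)/0.4 = 11540 J.
After step 1: P = 303.7 kPa, V = 29.9 L, T = 409 K.
Step 2 (isothermal): W = P₁V₁ ln(V₂/V₁) = (9080) ln(13.4/29.9) = -7288 J.
W_total = 11540 − 7288 = 4253 J.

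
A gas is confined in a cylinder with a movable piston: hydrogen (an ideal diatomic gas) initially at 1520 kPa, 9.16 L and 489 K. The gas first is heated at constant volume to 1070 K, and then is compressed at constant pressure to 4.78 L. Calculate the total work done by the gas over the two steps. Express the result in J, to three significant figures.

Step 1 (isochoric): W = 0 (constant volume).
After step 1: P = 3326 kPa (V unchanged).
Step 2 (isobaric): W = PΔV = (3326 kPa)(4.78 − 9.16 L) = -14568 J.
W_total = 0 − 14568 = -14568 J.

W_total ≈ -14600 J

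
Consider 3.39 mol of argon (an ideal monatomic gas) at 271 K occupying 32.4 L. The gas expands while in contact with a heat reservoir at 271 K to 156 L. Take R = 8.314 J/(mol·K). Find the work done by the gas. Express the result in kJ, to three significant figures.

Isothermal: W = nRT ln(V₂/V₁).
W = (3.39)(8.314)(271) × ln(156/32.4)
  = 7638 × 1.572
W_by_gas = 12005 J.

W ≈ 12.0 kJ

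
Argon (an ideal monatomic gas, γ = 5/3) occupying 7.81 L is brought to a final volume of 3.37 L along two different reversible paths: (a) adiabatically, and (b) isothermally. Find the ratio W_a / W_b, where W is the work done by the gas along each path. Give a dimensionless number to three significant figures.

Path (a) adiabatic: W = P₁V₁(1 − (V₁/V₂)^(γ−1))/(γ−1) → W_a/(P₁V₁) = -1.127.
Path (b) isothermal: W = P₁V₁ ln(V₂/V₁) → W_b/(P₁V₁) = -0.8405.
W_a / W_b = -1.127 / -0.8405 = 1.341.

W_a / W_b ≈ 1.34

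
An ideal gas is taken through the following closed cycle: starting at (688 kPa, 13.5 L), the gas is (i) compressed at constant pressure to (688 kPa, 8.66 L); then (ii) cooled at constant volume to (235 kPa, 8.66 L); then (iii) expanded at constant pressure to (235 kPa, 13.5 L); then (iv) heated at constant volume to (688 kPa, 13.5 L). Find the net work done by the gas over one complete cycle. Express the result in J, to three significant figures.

Constant-volume legs do no work.
W(i) = (688)(8.66 − 13.5) = -3330 J; W(iii) = (235)(13.5 − 8.66) = 1137 J.
W_net = -3330 + 1137 = -2193 J (the counter-clockwise enclosed area).

W_net ≈ -2190 J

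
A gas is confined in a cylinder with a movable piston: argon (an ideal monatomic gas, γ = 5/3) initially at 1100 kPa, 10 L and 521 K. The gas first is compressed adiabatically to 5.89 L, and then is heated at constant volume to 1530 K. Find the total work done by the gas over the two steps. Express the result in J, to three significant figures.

W_total ≈ -6980 J

Step 1 (adiabatic): W = (P₁V₁ − P₂V₂)/(γ−1) = (11000 − 15655)/0.667 = -6982 J.
Step 2 (isochoric): W = 0 (constant volume).
W_total = -6982 + 0 = -6982 J.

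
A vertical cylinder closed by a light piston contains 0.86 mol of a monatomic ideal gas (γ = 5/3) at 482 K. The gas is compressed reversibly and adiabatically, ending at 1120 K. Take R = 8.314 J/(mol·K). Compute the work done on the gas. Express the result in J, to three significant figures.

Adiabatic ⇒ Q = 0, so W_by = −ΔU = nCᵥ(T₁ − T₂).
Cᵥ = 3R/2 = 12.47 J/(mol·K).
W = (0.86)(12.47)(482 − 1120) = -6843 J.
Work on gas = −W_by = 6843 J.

W ≈ 6840 J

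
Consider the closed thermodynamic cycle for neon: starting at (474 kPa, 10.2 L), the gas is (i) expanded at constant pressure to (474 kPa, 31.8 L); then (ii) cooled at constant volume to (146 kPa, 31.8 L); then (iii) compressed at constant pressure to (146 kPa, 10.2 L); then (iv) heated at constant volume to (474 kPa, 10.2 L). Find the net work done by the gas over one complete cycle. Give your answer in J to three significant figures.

Constant-volume legs do no work.
W(i) = (474)(31.8 − 10.2) = 10238 J; W(iii) = (146)(10.2 − 31.8) = -3154 J.
W_net = 10238 − 3154 = 7085 J (the clockwise enclosed area).

W_net ≈ 7080 J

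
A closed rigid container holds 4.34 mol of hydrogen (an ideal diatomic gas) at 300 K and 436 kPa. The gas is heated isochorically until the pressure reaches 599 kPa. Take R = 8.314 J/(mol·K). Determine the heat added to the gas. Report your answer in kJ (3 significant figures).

Q ≈ 10.1 kJ

Constant volume ⇒ W = 0, so Q = ΔU = nCᵥΔT with Cᵥ = 5R/2 = 20.79 J/(mol·K).
At constant V, T₂/T₁ = P₂/P₁ ⇒ ΔT = T₁(P₂/P₁ − 1) = 300·(599/436 − 1) = 112.2 K.
ΔU = (4.34)(20.79)(112.2) = 10117 J.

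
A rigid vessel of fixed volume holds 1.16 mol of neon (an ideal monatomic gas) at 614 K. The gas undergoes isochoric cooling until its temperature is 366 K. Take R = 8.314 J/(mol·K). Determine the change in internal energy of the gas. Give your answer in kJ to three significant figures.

Constant volume ⇒ W = 0, so Q = ΔU = nCᵥΔT with Cᵥ = 3R/2 = 12.47 J/(mol·K).
ΔU = (1.16)(12.47)(366 − 614) = -3588 J.

ΔU ≈ -3.59 kJ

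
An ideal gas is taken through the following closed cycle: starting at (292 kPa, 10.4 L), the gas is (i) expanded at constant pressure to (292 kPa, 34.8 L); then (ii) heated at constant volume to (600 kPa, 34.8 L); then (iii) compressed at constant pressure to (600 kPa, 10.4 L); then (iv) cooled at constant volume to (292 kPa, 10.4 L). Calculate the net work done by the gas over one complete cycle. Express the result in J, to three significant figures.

W_net ≈ -7520 J

Constant-volume legs do no work.
W(i) = (292)(34.8 − 10.4) = 7125 J; W(iii) = (600)(10.4 − 34.8) = -14640 J.
W_net = 7125 − 14640 = -7515 J (the counter-clockwise enclosed area).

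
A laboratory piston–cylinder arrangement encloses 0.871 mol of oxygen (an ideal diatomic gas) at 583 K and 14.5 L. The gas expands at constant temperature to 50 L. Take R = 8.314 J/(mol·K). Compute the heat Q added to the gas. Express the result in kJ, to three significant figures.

Isothermal ⇒ ΔU = 0, so Q = W = nRT ln(V₂/V₁).
Q = (0.871)(8.314)(583) ln(50/14.5) = 4222 × 1.238 = 5226 J.

Q ≈ 5.23 kJ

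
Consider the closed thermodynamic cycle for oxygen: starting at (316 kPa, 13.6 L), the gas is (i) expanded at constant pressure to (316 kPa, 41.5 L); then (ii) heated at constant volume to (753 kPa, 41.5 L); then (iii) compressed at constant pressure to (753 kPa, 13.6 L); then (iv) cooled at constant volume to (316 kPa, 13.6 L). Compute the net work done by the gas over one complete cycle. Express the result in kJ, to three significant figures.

Constant-volume legs do no work.
W(i) = (316)(41.5 − 13.6) = 8816 J; W(iii) = (753)(13.6 − 41.5) = -21009 J.
W_net = 8816 − 21009 = -12192 J (the counter-clockwise enclosed area).

W_net ≈ -12.2 kJ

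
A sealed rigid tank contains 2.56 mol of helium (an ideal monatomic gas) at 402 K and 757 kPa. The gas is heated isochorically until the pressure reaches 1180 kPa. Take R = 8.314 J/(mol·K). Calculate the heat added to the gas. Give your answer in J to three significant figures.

Q ≈ 7170 J

Constant volume ⇒ W = 0, so Q = ΔU = nCᵥΔT with Cᵥ = 3R/2 = 12.47 J/(mol·K).
At constant V, T₂/T₁ = P₂/P₁ ⇒ ΔT = T₁(P₂/P₁ − 1) = 402·(1180/757 − 1) = 224.6 K.
ΔU = (2.56)(12.47)(224.6) = 7172 J.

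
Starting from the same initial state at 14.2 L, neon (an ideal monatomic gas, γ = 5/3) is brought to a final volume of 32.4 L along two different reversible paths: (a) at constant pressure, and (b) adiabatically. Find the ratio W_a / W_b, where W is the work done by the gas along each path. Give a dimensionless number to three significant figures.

W_a / W_b ≈ 2.02

Path (a) isobaric: W = P₁(V₂ − V₁) → W_a/(P₁V₁) = 1.282.
Path (b) adiabatic: W = P₁V₁(1 − (V₁/V₂)^(γ−1))/(γ−1) → W_b/(P₁V₁) = 0.6345.
W_a / W_b = 1.282 / 0.6345 = 2.02.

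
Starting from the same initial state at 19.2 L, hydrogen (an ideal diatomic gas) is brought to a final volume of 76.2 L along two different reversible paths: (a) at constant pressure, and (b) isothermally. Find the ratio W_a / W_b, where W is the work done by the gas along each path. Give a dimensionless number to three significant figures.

W_a / W_b ≈ 2.15

Path (a) isobaric: W = P₁(V₂ − V₁) → W_a/(P₁V₁) = 2.969.
Path (b) isothermal: W = P₁V₁ ln(V₂/V₁) → W_b/(P₁V₁) = 1.378.
W_a / W_b = 2.969 / 1.378 = 2.154.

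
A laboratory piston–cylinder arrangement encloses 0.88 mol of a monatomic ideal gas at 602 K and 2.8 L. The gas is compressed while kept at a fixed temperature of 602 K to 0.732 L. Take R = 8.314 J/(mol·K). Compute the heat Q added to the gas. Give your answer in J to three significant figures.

Isothermal ⇒ ΔU = 0, so Q = W = nRT ln(V₂/V₁).
Q = (0.88)(8.314)(602) ln(0.732/2.8) = 4404 × -1.342 = -5909 J.

Q ≈ -5910 J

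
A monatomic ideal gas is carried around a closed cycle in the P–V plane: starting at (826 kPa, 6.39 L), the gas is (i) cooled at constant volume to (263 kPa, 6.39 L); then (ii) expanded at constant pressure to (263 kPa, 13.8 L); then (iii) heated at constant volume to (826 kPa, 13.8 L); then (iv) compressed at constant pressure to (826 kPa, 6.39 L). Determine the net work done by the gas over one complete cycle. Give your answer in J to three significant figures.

Constant-volume legs do no work.
W(ii) = (263)(13.8 − 6.39) = 1949 J; W(iv) = (826)(6.39 − 13.8) = -6121 J.
W_net = 1949 − 6121 = -4172 J (the counter-clockwise enclosed area).

W_net ≈ -4170 J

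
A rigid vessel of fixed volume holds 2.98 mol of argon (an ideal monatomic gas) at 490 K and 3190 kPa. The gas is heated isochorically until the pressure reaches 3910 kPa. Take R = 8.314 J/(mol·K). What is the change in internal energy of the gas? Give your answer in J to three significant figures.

Constant volume ⇒ W = 0, so Q = ΔU = nCᵥΔT with Cᵥ = 3R/2 = 12.47 J/(mol·K).
At constant V, T₂/T₁ = P₂/P₁ ⇒ ΔT = T₁(P₂/P₁ − 1) = 490·(3910/3190 − 1) = 110.6 K.
ΔU = (2.98)(12.47)(110.6) = 4110 J.

ΔU ≈ 4110 J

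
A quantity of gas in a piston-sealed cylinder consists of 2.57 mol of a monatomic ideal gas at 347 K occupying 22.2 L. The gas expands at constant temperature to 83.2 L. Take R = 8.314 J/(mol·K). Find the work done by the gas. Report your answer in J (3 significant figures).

Isothermal: W = nRT ln(V₂/V₁).
W = (2.57)(8.314)(347) × ln(83.2/22.2)
  = 7414 × 1.321
W_by_gas = 9795 J.

W ≈ 9800 J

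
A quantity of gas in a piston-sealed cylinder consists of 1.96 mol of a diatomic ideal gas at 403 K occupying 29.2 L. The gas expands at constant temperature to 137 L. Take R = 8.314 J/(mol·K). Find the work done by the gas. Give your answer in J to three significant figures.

W ≈ 10200 J

Isothermal: W = nRT ln(V₂/V₁).
W = (1.96)(8.314)(403) × ln(137/29.2)
  = 6567 × 1.546
W_by_gas = 10151 J.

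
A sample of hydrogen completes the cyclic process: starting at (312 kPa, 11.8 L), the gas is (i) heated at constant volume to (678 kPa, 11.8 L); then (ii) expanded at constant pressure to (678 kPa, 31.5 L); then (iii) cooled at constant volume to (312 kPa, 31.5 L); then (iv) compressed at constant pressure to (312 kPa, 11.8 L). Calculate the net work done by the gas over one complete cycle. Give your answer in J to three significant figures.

Constant-volume legs do no work.
W(ii) = (678)(31.5 − 11.8) = 13357 J; W(iv) = (312)(11.8 − 31.5) = -6146 J.
W_net = 13357 − 6146 = 7210 J (the clockwise enclosed area).

W_net ≈ 7210 J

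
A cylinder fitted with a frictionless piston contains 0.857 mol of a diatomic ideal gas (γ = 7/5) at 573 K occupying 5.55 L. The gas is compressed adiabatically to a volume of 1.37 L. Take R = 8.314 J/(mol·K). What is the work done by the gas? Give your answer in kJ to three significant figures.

Adiabatic: TV^(γ−1) = const with γ = 7/5.
T₂ = T₁ (V₁/V₂)^(γ−1) = 573 × (5.55/1.37)^0.4 = 573 × 1.75 = 1003 K.
W_by = nCᵥ(T₁ − T₂) = (0.857)(20.79)(573 − 1003) = -7655 J.

W ≈ -7.65 kJ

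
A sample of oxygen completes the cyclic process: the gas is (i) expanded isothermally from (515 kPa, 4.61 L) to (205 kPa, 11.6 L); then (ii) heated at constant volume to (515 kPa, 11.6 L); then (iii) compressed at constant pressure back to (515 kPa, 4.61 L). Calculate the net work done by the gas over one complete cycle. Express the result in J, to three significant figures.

Leg (i): W = PᵢVᵢ ln(V_f/Vᵢ) = (2374) ln(11.6/4.61) = 2191 J.
Leg (ii): W = 0.
Leg (iii): W = PΔV = (515)(4.61 − 11.6) = -3600 J.
W_net = 2191 − 3600 = -1409 J.

W_net ≈ -1410 J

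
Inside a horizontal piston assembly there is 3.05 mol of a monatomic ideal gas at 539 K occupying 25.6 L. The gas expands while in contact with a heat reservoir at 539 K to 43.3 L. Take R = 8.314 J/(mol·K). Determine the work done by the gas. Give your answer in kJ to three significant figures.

Isothermal: W = nRT ln(V₂/V₁).
W = (3.05)(8.314)(539) × ln(43.3/25.6)
  = 13668 × 0.5256
W_by_gas = 7183 J.

W ≈ 7.18 kJ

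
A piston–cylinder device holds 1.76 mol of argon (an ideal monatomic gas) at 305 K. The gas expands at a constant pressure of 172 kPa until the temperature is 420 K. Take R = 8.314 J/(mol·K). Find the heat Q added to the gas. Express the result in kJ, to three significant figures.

Q ≈ 4.21 kJ

Isobaric: W = nRΔT = (1.76)(8.314)(115) = 1683 J.
ΔU = nCᵥΔT with Cᵥ = 3R/2: ΔU = (1.76)(12.47)(115) = 2524 J.
Q = ΔU + W = 2524 + 1683 = 4207 J.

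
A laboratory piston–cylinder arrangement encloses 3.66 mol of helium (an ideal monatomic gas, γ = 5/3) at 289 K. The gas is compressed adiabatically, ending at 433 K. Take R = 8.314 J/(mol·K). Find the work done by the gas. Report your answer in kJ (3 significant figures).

W ≈ -6.57 kJ

Adiabatic ⇒ Q = 0, so W_by = −ΔU = nCᵥ(T₁ − T₂).
Cᵥ = 3R/2 = 12.47 J/(mol·K).
W = (3.66)(12.47)(289 − 433) = -6573 J.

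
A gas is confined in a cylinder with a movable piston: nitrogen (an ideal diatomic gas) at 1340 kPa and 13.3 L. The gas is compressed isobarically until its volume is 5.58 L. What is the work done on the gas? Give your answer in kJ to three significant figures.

W ≈ 10.3 kJ

Isobaric: W = P ΔV.
W = (1340 kPa)(5.58 − 13.3 L) = (1340)(-7.72) = -10345 J.
Work on gas = −W_by = 10345 J.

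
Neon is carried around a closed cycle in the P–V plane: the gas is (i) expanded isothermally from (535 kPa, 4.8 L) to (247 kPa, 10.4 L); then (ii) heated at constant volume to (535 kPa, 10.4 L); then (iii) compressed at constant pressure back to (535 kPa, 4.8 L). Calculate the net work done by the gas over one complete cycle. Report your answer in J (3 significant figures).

W_net ≈ -1010 J

Leg (i): W = PᵢVᵢ ln(V_f/Vᵢ) = (2568) ln(10.4/4.8) = 1986 J.
Leg (ii): W = 0.
Leg (iii): W = PΔV = (535)(4.8 − 10.4) = -2996 J.
W_net = 1986 − 2996 = -1010 J.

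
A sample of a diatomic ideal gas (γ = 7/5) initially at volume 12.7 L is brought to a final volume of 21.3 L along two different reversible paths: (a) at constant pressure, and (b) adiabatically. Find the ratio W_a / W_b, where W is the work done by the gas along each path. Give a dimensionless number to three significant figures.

Path (a) isobaric: W = P₁(V₂ − V₁) → W_a/(P₁V₁) = 0.6772.
Path (b) adiabatic: W = P₁V₁(1 − (V₁/V₂)^(γ−1))/(γ−1) → W_b/(P₁V₁) = 0.4671.
W_a / W_b = 0.6772 / 0.4671 = 1.45.

W_a / W_b ≈ 1.45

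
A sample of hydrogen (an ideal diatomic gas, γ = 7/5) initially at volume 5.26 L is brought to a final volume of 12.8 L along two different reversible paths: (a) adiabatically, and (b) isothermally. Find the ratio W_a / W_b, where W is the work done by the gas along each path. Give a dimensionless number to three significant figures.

W_a / W_b ≈ 0.841

Path (a) adiabatic: W = P₁V₁(1 − (V₁/V₂)^(γ−1))/(γ−1) → W_a/(P₁V₁) = 0.7483.
Path (b) isothermal: W = P₁V₁ ln(V₂/V₁) → W_b/(P₁V₁) = 0.8893.
W_a / W_b = 0.7483 / 0.8893 = 0.8415.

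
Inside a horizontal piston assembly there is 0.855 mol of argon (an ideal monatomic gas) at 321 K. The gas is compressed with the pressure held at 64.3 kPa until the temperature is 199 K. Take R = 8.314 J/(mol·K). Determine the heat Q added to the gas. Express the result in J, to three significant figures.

Q ≈ -2170 J

Isobaric: W = nRΔT = (0.855)(8.314)(-122) = -867.2 J.
ΔU = nCᵥΔT with Cᵥ = 3R/2: ΔU = (0.855)(12.47)(-122) = -1301 J.
Q = ΔU + W = -1301 − 867.2 = -2168 J.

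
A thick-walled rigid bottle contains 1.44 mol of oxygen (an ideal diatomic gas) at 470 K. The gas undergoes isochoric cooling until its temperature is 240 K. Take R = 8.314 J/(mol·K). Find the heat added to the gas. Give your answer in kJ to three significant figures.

Constant volume ⇒ W = 0, so Q = ΔU = nCᵥΔT with Cᵥ = 5R/2 = 20.79 J/(mol·K).
ΔU = (1.44)(20.79)(240 − 470) = -6884 J.

Q ≈ -6.88 kJ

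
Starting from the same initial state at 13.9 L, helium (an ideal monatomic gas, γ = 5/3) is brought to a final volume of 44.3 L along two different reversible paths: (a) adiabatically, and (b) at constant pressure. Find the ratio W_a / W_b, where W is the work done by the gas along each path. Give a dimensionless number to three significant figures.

Path (a) adiabatic: W = P₁V₁(1 − (V₁/V₂)^(γ−1))/(γ−1) → W_a/(P₁V₁) = 0.8074.
Path (b) isobaric: W = P₁(V₂ − V₁) → W_b/(P₁V₁) = 2.187.
W_a / W_b = 0.8074 / 2.187 = 0.3692.

W_a / W_b ≈ 0.369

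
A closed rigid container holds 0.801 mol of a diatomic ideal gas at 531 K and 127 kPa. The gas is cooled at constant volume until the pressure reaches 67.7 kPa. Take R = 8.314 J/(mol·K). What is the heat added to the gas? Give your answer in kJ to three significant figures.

Constant volume ⇒ W = 0, so Q = ΔU = nCᵥΔT with Cᵥ = 5R/2 = 20.79 J/(mol·K).
At constant V, T₂/T₁ = P₂/P₁ ⇒ ΔT = T₁(P₂/P₁ − 1) = 531·(67.7/127 − 1) = -247.9 K.
ΔU = (0.801)(20.79)(-247.9) = -4128 J.

Q ≈ -4.13 kJ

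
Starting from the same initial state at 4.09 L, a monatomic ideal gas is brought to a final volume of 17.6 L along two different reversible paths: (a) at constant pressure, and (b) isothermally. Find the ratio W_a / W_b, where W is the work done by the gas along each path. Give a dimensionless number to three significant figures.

Path (a) isobaric: W = P₁(V₂ − V₁) → W_a/(P₁V₁) = 3.303.
Path (b) isothermal: W = P₁V₁ ln(V₂/V₁) → W_b/(P₁V₁) = 1.459.
W_a / W_b = 3.303 / 1.459 = 2.263.

W_a / W_b ≈ 2.26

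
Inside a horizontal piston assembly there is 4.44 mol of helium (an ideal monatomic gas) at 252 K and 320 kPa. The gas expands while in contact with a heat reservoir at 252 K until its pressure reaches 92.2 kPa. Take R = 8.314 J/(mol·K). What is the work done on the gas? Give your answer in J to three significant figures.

W ≈ -11600 J

Isothermal process: W = nRT ln(V₂/V₁) = nRT ln(P₁/P₂).
W = (4.44)(8.314)(252) × ln(320/92.2)
  = 9302 × ln(3.471) = 9302 × 1.244
W_by_gas = 11576 J; work on gas = −W_by = -11576 J.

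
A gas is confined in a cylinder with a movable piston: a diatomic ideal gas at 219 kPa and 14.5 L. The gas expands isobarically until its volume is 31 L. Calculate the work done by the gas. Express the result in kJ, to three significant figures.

W ≈ 3.61 kJ

Isobaric: W = P ΔV.
W = (219 kPa)(31 − 14.5 L) = (219)(16.5) = 3614 J.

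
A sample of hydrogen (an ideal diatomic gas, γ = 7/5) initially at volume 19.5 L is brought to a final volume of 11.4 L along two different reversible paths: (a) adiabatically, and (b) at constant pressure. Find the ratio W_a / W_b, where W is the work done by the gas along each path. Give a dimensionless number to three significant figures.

W_a / W_b ≈ 1.44

Path (a) adiabatic: W = P₁V₁(1 − (V₁/V₂)^(γ−1))/(γ−1) → W_a/(P₁V₁) = -0.5988.
Path (b) isobaric: W = P₁(V₂ − V₁) → W_b/(P₁V₁) = -0.4154.
W_a / W_b = -0.5988 / -0.4154 = 1.442.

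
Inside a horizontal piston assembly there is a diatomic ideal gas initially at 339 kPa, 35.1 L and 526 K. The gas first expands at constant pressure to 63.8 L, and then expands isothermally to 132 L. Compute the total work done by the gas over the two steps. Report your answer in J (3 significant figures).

W_total ≈ 25500 J

Step 1 (isobaric): W = PΔV = (339 kPa)(63.8 − 35.1 L) = 9729 J.
After step 1: P = 339 kPa, V = 63.8 L, T = 956.1 K.
Step 2 (isothermal): W = P₁V₁ ln(V₂/V₁) = (21628) ln(132/63.8) = 15725 J.
W_total = 9729 + 15725 = 25454 J.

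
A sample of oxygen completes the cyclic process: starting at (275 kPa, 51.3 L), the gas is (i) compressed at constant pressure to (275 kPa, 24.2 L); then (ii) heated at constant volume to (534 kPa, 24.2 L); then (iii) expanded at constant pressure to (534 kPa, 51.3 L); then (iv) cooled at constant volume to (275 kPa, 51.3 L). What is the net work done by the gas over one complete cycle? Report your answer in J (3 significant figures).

W_net ≈ 7020 J

Constant-volume legs do no work.
W(i) = (275)(24.2 − 51.3) = -7452 J; W(iii) = (534)(51.3 − 24.2) = 14471 J.
W_net = -7452 + 14471 = 7019 J (the clockwise enclosed area).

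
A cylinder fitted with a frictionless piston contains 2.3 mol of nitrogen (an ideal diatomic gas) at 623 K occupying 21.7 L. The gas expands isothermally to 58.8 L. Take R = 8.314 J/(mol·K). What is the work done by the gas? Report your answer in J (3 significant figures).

W ≈ 11900 J

Isothermal: W = nRT ln(V₂/V₁).
W = (2.3)(8.314)(623) × ln(58.8/21.7)
  = 11913 × 0.9968
W_by_gas = 11875 J.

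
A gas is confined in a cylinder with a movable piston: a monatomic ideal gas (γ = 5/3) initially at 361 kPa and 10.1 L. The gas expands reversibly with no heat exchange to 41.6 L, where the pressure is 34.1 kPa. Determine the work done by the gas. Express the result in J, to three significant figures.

W ≈ 3340 J

Adiabatic: W = (P₁V₁ − P₂V₂)/(γ − 1) with γ = 5/3.
P₁V₁ = 3646 J, P₂V₂ = 1419 J.
W = (3646 − 1419) / 0.6667 = 3341 J.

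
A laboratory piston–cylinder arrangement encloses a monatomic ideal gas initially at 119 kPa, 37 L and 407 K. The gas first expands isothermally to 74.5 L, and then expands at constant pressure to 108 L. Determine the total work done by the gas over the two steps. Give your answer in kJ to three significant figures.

W_total ≈ 5.06 kJ

Step 1 (isothermal): W = P₁V₁ ln(V₂/V₁) = (4403) ln(74.5/37) = 3082 J.
After step 1: P = 59.1 kPa, V = 74.5 L, T = 407 K.
Step 2 (isobaric): W = PΔV = (59.1 kPa)(108 − 74.5 L) = 1980 J.
W_total = 3082 + 1980 = 5061 J.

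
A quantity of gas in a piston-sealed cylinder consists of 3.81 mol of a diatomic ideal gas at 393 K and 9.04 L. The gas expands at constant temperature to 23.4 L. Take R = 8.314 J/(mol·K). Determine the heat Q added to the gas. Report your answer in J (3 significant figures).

Isothermal ⇒ ΔU = 0, so Q = W = nRT ln(V₂/V₁).
Q = (3.81)(8.314)(393) ln(23.4/9.04) = 12449 × 0.9511 = 11840 J.

Q ≈ 11800 J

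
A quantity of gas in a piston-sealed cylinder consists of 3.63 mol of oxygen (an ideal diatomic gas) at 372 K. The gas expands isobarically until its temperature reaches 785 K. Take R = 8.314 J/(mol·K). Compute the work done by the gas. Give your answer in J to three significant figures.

Isobaric: W = P ΔV = nR ΔT.
W = (3.63)(8.314)(785 − 372) = 12464 J.

W ≈ 12500 J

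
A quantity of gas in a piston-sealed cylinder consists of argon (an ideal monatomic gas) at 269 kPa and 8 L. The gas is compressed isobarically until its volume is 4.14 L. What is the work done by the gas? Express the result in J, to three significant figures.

Isobaric: W = P ΔV.
W = (269 kPa)(4.14 − 8 L) = (269)(-3.86) = -1038 J.

W ≈ -1040 J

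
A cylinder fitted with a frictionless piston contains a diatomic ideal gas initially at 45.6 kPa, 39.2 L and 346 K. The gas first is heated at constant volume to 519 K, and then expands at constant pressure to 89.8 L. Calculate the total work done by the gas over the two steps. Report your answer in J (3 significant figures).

Step 1 (isochoric): W = 0 (constant volume).
After step 1: P = 68.4 kPa (V unchanged).
Step 2 (isobaric): W = PΔV = (68.4 kPa)(89.8 − 39.2 L) = 3461 J.
W_total = 0 + 3461 = 3461 J.

W_total ≈ 3460 J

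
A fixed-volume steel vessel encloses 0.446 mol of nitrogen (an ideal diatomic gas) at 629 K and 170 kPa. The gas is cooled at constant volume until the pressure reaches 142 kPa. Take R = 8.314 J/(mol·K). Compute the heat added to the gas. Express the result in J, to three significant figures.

Q ≈ -960 J

Constant volume ⇒ W = 0, so Q = ΔU = nCᵥΔT with Cᵥ = 5R/2 = 20.79 J/(mol·K).
At constant V, T₂/T₁ = P₂/P₁ ⇒ ΔT = T₁(P₂/P₁ − 1) = 629·(142/170 − 1) = -103.6 K.
ΔU = (0.446)(20.79)(-103.6) = -960.4 J.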